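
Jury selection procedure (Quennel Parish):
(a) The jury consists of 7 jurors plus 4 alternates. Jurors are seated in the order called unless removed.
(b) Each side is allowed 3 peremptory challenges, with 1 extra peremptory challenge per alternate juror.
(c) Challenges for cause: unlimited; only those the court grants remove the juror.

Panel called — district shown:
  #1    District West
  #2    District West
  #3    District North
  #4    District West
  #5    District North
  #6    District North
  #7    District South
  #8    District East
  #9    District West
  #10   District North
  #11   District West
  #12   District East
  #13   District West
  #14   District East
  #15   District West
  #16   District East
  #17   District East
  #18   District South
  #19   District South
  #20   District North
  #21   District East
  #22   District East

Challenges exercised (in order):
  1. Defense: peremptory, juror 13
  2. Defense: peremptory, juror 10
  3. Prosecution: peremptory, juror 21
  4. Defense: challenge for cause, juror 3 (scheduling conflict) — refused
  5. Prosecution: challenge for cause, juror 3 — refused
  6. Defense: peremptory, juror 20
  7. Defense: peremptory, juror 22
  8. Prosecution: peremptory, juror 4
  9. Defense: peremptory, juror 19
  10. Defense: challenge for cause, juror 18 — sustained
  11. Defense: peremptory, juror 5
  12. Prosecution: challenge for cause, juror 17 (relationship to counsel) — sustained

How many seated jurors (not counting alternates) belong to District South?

Removed: #4, #5, #10, #13, #17, #18, #19, #20, #21, #22.
Seated jurors 1–7: #1, #2, #3, #6, #7, #8, #9 (alternates #11, #12, #14, #15 not counted).
Of those, in District South: #7 → 1.

1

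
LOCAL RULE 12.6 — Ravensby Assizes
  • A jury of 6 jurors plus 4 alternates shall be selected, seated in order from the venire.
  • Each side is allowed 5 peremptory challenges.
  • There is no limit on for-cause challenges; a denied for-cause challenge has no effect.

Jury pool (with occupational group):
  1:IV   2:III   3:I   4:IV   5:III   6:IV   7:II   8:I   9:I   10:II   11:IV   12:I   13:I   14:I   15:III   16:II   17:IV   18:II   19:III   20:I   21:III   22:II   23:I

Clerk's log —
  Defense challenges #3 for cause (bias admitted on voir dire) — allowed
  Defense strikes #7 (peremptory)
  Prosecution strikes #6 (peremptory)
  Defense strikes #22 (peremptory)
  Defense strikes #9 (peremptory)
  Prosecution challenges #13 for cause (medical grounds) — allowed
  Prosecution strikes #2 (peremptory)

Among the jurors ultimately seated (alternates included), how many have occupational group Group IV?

Removed: #2, #3, #6, #7, #9, #13, #22.
Seated (10 incl. alternates): #1, #4, #5, #8, #10, #11, #12, #14, #15, #16.
Of those, in Group IV: #1, #4, #11 → 3.

3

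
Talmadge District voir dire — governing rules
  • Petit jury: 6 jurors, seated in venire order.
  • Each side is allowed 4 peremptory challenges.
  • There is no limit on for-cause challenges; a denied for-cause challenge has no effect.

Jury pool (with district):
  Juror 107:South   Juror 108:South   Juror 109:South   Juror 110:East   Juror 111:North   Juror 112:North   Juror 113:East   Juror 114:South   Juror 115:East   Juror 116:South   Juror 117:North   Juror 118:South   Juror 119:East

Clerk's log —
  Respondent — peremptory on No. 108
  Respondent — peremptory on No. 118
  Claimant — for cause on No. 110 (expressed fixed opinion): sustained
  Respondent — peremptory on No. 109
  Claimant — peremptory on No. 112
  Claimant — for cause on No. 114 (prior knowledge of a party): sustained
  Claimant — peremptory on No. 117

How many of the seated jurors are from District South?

2

Removed: #108, #109, #110, #112, #114, #117, #118.
Seated jurors 1–6: #107, #111, #113, #115, #116, #119.
Of those, in District South: #107, #116 → 2.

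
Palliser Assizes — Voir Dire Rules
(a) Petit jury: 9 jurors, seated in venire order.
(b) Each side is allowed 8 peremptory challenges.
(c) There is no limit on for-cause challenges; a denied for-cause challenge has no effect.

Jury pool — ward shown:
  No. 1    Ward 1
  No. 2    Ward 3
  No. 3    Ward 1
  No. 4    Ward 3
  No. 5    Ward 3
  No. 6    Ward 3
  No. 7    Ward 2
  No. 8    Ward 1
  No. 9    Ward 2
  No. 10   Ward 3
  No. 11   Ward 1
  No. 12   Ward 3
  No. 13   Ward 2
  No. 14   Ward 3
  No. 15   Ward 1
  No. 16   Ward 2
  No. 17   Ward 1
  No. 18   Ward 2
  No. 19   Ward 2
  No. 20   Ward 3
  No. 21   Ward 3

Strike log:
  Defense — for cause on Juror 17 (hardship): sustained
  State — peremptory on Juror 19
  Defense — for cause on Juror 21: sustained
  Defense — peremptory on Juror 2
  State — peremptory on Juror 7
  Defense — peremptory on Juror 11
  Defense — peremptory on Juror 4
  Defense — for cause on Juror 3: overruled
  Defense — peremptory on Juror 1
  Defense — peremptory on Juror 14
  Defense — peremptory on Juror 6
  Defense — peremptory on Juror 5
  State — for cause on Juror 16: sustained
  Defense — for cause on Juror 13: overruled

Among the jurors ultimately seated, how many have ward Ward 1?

Removed: #1, #2, #4, #5, #6, #7, #11, #14, #16, #17, #19, #21.
Seated jurors 1–9: #3, #8, #9, #10, #12, #13, #15, #18, #20.
Of those, in Ward 1: #3, #8, #15 → 3.

3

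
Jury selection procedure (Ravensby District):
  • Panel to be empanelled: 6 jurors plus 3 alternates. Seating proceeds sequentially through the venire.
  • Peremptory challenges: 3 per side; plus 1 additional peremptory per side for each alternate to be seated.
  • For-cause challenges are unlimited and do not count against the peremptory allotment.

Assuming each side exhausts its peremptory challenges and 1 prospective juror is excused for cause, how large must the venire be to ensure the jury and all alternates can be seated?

Seats to fill: 6 + 3 alternates = 9.
Peremptories: 3 + 1×3 = 6 per side × 2 sides = 12.
For-cause removals: 1.
Minimum venire: 9 + 12 + 1 = 22.

22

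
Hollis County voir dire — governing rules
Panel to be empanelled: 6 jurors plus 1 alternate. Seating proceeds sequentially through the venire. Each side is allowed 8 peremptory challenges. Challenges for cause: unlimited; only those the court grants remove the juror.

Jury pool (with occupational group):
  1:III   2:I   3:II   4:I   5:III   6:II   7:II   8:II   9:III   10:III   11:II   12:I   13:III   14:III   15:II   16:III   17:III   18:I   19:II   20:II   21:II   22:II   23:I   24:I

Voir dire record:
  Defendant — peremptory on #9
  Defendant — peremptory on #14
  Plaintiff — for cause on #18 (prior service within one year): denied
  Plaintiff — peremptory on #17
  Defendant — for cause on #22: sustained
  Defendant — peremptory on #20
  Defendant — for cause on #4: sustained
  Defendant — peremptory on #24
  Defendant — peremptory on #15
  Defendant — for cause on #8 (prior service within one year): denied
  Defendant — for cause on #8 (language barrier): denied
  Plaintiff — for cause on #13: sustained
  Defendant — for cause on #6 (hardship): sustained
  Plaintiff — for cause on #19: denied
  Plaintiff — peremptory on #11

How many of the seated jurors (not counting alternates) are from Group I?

1

Removed: #4, #6, #9, #11, #13, #14, #15, #17, #20, #22, #24.
Seated jurors 1–6: #1, #2, #3, #5, #7, #8 (alternates #10 not counted).
Of those, in Group I: #2 → 1.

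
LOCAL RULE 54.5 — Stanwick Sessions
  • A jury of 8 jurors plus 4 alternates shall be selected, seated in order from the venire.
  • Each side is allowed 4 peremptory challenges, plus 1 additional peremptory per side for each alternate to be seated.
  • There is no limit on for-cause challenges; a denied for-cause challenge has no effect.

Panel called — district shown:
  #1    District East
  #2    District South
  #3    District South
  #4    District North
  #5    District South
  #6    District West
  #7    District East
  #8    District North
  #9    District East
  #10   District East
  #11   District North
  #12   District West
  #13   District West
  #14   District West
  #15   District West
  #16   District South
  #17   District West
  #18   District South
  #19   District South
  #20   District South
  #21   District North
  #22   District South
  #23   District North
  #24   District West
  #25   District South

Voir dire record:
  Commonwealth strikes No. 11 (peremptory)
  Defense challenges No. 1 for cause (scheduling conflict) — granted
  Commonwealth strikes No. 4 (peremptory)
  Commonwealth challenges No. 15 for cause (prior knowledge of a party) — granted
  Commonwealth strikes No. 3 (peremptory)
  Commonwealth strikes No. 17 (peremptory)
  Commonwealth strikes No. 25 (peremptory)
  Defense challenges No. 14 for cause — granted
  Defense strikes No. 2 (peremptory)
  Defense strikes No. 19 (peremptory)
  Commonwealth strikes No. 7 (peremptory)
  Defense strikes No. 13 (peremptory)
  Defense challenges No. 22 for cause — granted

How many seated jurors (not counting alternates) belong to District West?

2

Removed: #1, #2, #3, #4, #7, #11, #13, #14, #15, #17, #19, #22, #25.
Seated jurors 1–8: #5, #6, #8, #9, #10, #12, #16, #18 (alternates #20, #21, #23, #24 not counted).
Of those, in District West: #6, #12 → 2.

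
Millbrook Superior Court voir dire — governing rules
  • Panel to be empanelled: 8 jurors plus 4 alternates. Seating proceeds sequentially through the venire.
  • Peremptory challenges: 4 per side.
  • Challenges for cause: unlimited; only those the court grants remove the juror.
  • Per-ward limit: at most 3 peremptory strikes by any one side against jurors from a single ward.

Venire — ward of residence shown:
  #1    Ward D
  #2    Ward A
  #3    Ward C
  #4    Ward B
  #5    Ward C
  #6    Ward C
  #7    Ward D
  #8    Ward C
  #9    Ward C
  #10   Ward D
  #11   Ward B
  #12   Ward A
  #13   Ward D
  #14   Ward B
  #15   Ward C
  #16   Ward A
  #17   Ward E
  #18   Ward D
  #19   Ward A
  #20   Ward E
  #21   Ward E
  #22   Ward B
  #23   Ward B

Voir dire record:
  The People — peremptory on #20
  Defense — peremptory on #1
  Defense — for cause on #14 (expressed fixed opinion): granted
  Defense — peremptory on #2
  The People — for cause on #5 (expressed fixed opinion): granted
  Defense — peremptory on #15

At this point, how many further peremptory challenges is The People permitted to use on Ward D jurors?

The People peremptories so far: #20 — 1 of 4 used, 3 left overall.
Against Ward D: none yet — per-ward cap 3 leaves 3.
Binding limit: min(3, 3) = 3.

3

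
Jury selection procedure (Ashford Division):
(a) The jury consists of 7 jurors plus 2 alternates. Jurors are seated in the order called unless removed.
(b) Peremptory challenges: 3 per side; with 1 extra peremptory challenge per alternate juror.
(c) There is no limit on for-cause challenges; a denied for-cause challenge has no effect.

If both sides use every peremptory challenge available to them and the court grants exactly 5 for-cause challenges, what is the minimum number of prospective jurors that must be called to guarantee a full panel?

24

Seats to fill: 7 + 2 alternates = 9.
Peremptories: 3 + 1×2 = 5 per side × 2 sides = 10.
For-cause removals: 5.
Minimum venire: 9 + 10 + 5 = 24.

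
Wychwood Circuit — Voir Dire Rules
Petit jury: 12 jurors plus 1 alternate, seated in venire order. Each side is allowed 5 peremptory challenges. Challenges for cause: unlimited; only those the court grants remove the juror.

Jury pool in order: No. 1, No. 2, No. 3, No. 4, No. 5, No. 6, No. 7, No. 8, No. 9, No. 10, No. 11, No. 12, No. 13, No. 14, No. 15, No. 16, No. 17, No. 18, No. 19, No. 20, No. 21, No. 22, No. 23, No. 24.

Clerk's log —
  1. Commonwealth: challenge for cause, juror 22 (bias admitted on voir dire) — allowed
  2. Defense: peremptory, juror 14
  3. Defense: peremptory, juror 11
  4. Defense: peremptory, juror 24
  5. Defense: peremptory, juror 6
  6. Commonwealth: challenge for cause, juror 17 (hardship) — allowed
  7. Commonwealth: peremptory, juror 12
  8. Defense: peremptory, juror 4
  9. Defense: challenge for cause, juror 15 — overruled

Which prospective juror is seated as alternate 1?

Removed: #4, #6, #11, #12, #14, #17, #22, #24. (#15 stays — for-cause denied.)
Seating in order: seats 1–12 → #1, #2, #3, #5, #7, #8, #9, #10, #13, #15, #16, #18; alternates → #19.
So alternate 1 is #19.

19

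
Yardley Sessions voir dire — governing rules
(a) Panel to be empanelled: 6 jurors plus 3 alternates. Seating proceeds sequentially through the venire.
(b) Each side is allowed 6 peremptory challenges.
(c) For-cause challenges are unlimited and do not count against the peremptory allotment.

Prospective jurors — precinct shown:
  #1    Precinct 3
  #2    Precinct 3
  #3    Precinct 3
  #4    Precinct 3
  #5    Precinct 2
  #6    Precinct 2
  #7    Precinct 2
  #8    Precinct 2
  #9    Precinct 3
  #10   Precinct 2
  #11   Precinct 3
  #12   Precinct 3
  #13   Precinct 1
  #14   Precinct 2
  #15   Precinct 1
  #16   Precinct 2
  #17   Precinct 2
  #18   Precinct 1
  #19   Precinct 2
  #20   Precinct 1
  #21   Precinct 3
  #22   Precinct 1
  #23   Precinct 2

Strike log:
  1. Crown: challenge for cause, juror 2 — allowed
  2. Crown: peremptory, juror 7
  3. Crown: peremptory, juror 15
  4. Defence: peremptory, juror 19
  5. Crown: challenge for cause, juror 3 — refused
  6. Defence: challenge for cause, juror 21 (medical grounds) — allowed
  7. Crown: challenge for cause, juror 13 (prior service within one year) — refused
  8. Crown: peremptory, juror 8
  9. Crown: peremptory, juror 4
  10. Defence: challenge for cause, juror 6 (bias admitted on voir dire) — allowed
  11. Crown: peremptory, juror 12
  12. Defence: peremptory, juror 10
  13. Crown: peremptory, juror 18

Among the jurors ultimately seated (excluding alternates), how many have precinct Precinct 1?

1

Removed: #2, #4, #6, #7, #8, #10, #12, #15, #18, #19, #21.
Seated jurors 1–6: #1, #3, #5, #9, #11, #13 (alternates #14, #16, #17 not counted).
Of those, in Precinct 1: #13 → 1.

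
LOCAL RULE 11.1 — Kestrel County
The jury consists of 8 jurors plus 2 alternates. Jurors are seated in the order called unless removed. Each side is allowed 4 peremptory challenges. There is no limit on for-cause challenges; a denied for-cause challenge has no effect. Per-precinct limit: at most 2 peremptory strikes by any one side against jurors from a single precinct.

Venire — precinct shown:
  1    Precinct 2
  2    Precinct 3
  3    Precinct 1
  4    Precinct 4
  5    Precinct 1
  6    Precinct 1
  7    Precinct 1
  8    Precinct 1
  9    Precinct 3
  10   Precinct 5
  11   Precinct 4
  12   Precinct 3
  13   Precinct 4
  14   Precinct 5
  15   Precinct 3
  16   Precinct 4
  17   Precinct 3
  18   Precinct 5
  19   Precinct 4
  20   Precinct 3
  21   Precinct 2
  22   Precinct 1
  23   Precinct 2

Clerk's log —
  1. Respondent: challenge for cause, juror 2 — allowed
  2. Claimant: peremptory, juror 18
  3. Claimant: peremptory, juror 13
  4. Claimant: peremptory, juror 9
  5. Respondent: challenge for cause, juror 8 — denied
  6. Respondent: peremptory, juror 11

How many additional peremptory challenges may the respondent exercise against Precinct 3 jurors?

2

Respondent peremptories so far: #11 — 1 of 4 used, 3 left overall.
Against Precinct 3: none yet — per-precinct cap 2 leaves 2.
Binding limit: min(3, 2) = 2.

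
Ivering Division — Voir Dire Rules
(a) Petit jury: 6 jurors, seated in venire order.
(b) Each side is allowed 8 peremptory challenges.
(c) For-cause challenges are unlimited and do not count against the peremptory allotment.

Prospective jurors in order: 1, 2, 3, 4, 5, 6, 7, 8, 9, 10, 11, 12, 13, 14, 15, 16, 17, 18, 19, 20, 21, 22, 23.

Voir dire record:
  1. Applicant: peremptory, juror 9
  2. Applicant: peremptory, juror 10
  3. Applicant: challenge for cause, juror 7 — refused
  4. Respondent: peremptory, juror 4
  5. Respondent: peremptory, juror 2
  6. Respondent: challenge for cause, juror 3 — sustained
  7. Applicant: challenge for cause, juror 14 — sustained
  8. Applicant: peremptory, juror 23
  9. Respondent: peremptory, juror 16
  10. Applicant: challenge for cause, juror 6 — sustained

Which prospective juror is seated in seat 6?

12

Removed: #2, #3, #4, #6, #9, #10, #14, #16, #23. (#7 stays — for-cause denied.)
Seating in order: seats 1–6 → #1, #5, #7, #8, #11, #12.
So seat 6 is #12.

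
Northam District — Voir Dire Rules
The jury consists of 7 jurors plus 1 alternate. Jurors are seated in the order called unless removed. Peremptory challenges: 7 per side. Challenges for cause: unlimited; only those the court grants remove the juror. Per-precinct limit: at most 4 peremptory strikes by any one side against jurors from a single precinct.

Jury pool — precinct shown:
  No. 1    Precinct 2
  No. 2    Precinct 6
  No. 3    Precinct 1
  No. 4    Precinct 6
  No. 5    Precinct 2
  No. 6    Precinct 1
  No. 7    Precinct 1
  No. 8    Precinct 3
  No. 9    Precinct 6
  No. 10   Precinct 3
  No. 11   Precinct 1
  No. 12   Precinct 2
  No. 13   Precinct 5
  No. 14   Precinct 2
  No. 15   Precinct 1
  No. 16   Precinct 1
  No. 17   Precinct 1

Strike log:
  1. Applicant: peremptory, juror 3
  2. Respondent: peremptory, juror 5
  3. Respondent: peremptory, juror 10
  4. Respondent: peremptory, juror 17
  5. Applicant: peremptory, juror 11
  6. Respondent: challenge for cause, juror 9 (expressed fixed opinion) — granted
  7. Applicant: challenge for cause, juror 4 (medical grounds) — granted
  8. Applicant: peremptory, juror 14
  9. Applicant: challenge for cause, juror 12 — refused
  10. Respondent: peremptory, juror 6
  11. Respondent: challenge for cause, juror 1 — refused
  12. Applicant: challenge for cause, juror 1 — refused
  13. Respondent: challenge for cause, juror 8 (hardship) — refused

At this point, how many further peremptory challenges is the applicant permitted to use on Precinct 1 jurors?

2

Applicant peremptories so far: #3, #11, #14 — 3 of 7 used, 4 left overall.
Against Precinct 1: #3, #11 — 2 used; per-precinct cap 4 leaves 2.
Binding limit: min(4, 2) = 2.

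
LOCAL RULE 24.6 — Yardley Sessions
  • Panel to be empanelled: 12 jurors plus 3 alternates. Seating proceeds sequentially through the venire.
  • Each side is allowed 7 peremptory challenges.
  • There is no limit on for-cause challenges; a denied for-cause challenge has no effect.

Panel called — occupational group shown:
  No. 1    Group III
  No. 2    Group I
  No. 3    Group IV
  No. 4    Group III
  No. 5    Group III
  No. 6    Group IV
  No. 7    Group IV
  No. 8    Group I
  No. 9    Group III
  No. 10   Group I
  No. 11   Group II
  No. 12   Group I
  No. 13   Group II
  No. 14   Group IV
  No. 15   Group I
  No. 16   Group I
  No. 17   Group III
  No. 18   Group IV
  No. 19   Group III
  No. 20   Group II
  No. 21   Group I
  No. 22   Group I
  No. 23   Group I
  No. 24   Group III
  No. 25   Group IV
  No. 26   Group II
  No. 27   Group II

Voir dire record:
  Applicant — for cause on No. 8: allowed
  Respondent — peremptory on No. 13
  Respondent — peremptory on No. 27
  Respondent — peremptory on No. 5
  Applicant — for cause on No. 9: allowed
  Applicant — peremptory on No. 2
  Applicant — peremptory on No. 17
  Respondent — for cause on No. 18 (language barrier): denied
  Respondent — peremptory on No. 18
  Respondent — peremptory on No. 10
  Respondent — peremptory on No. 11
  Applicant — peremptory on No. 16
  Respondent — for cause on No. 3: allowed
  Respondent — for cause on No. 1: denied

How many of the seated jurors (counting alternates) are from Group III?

4

Removed: #2, #3, #5, #8, #9, #10, #11, #13, #16, #17, #18, #27.
Seated (15 incl. alternates): #1, #4, #6, #7, #12, #14, #15, #19, #20, #21, #22, #23, #24, #25, #26.
Of those, in Group III: #1, #4, #19, #24 → 4.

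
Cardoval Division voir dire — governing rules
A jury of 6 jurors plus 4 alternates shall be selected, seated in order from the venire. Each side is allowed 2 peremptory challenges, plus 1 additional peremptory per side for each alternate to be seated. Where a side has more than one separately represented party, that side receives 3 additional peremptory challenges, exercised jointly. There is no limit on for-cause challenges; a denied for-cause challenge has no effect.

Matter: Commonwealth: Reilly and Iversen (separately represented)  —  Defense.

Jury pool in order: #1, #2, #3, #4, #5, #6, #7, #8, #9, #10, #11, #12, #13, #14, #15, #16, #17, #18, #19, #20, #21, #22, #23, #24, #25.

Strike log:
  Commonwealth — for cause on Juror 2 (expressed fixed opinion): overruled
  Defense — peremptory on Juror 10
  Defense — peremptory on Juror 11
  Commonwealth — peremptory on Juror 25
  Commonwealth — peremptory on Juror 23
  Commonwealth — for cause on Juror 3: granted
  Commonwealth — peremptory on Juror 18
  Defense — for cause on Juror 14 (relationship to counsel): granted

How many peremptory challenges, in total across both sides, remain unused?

Commonwealth allotment: 2 base + 1 × 4 alternates + 3 multi-party = 9. Defense allotment: 2 base + 1 × 4 alternates = 6.
Commonwealth peremptories used: #25, #23, #18 — 3 (for-cause on #2, #3 don't count).
Defense peremptories used: #10, #11 — 2 (the for-cause on #14 doesn't count).
Remaining: (9 − 3) + (6 − 2) = 10.

10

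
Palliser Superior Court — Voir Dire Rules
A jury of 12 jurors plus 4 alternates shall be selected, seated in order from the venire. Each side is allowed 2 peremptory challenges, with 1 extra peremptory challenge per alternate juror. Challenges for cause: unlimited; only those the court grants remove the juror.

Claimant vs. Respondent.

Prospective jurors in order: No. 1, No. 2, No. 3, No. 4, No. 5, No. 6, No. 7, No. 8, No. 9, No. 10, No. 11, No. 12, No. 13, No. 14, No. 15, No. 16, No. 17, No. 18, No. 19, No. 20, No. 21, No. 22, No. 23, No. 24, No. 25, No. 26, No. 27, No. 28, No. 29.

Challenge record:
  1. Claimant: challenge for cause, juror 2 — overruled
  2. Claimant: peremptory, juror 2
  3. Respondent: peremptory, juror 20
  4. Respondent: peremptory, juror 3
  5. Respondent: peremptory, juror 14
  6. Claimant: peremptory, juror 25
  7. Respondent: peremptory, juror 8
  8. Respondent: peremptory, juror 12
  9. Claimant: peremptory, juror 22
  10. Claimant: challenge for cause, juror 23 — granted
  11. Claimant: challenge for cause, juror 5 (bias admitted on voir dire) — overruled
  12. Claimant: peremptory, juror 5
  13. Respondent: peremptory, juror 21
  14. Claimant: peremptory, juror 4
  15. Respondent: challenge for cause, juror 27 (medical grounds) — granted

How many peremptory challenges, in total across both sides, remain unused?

Claimant allotment: 2 base + 1 × 4 alternates = 6. Respondent allotment: 2 base + 1 × 4 alternates = 6.
Claimant peremptories used: #2, #25, #22, #5, #4 — 5 (for-cause on #2, #23, #5 don't count).
Respondent peremptories used: #20, #3, #14, #8, #12, #21 — 6 (the for-cause on #27 doesn't count).
Remaining: (6 − 5) + (6 − 6) = 1.

1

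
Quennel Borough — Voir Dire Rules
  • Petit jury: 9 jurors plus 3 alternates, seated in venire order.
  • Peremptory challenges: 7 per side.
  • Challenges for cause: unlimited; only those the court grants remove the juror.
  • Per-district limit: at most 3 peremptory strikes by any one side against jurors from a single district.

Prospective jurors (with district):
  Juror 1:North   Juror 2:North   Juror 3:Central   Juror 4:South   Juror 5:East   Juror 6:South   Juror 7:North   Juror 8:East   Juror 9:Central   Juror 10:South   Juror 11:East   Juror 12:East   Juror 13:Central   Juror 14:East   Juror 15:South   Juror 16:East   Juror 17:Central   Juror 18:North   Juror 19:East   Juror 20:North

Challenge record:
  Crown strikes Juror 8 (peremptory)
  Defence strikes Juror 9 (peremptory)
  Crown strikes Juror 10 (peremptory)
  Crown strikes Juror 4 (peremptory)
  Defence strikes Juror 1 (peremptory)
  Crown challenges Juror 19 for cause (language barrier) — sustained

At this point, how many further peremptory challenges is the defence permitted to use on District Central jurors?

Defence peremptories so far: #9, #1 — 2 of 7 used, 5 left overall.
Against District Central: #9 — 1 used; per-district cap 3 leaves 2.
Binding limit: min(5, 2) = 2.

2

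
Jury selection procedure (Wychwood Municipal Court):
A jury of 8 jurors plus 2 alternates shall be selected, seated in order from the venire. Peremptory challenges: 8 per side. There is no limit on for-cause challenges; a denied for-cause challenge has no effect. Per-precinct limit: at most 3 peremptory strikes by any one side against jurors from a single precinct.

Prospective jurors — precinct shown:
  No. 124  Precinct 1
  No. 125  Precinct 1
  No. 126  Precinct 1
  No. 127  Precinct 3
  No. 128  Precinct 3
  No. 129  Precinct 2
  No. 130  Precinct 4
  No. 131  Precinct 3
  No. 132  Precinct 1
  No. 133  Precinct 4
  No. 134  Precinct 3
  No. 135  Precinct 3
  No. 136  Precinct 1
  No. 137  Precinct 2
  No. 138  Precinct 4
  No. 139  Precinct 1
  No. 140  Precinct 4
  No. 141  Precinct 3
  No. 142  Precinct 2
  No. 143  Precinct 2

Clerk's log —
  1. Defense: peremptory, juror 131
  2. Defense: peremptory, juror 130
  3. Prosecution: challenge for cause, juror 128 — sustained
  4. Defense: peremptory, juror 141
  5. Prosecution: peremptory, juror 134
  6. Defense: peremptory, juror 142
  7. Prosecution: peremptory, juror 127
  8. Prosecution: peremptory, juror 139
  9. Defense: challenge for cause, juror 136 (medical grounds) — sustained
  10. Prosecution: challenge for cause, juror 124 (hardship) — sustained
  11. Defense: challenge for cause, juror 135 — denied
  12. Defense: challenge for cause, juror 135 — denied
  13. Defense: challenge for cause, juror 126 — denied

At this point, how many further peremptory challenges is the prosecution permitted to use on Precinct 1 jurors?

Prosecution peremptories so far: #134, #127, #139 — 3 of 8 used, 5 left overall.
Against Precinct 1: #139 — 1 used; per-precinct cap 3 leaves 2.
Binding limit: min(5, 2) = 2.

2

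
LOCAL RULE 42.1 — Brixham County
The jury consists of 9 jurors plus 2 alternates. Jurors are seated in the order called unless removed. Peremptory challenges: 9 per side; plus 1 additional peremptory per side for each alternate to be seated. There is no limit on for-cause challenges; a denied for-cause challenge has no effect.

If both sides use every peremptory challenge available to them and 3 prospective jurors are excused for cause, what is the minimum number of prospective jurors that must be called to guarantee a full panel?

Seats to fill: 9 + 2 alternates = 11.
Peremptories: 9 + 1×2 = 11 per side × 2 sides = 22.
For-cause removals: 3.
Minimum venire: 11 + 22 + 3 = 36.

36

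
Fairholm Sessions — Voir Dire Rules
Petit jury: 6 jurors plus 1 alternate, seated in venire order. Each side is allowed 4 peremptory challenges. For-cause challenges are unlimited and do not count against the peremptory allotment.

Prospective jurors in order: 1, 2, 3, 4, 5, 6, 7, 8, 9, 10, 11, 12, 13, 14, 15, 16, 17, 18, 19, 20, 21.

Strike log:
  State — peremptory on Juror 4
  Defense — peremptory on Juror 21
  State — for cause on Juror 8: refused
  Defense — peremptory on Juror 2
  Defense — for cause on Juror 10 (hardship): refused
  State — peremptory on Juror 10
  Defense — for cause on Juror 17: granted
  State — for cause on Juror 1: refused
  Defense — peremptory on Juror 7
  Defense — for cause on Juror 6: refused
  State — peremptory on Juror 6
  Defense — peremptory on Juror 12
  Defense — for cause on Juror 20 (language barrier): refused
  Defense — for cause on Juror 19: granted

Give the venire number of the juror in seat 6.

11

Removed: #2, #4, #6, #7, #10, #12, #17, #19, #21. (#1, #8, #20 stay — for-cause denied.)
Seating in order: seats 1–6 → #1, #3, #5, #8, #9, #11; alternates → #13.
So seat 6 is #11.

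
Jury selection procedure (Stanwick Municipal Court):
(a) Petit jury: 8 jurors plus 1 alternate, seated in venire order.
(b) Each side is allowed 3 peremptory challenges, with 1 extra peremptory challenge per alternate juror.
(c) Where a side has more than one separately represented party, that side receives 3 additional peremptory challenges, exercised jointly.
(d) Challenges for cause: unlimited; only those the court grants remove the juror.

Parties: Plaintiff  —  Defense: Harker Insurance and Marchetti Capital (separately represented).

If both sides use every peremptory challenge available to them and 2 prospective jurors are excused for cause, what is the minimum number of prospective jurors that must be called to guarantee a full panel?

22

Seats to fill: 8 + 1 alternates = 9.
Peremptories — Plaintiff: 3 + 1×1 = 4; Defense: 3 + 1×1 + 3 = 7; total 11.
For-cause removals: 2.
Minimum venire: 9 + 11 + 2 = 22.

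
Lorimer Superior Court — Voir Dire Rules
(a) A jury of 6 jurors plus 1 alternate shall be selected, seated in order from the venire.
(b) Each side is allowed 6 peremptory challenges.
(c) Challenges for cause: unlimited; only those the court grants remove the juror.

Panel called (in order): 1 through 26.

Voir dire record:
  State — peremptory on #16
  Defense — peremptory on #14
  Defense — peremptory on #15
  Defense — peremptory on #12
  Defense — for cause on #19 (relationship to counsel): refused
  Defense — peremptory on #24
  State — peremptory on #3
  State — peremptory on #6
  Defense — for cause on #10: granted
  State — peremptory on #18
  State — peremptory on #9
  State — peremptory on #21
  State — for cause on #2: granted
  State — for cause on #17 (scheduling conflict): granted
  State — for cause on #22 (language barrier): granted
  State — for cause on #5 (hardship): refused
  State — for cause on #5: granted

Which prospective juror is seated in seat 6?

13

Removed: #2, #3, #5, #6, #9, #10, #12, #14, #15, #16, #17, #18, #21, #22, #24. (#19 stays — for-cause denied.)
Filling seats in venire order through position 6: #1, #4, #7, #8, #11, #13.
So seat 6 is #13.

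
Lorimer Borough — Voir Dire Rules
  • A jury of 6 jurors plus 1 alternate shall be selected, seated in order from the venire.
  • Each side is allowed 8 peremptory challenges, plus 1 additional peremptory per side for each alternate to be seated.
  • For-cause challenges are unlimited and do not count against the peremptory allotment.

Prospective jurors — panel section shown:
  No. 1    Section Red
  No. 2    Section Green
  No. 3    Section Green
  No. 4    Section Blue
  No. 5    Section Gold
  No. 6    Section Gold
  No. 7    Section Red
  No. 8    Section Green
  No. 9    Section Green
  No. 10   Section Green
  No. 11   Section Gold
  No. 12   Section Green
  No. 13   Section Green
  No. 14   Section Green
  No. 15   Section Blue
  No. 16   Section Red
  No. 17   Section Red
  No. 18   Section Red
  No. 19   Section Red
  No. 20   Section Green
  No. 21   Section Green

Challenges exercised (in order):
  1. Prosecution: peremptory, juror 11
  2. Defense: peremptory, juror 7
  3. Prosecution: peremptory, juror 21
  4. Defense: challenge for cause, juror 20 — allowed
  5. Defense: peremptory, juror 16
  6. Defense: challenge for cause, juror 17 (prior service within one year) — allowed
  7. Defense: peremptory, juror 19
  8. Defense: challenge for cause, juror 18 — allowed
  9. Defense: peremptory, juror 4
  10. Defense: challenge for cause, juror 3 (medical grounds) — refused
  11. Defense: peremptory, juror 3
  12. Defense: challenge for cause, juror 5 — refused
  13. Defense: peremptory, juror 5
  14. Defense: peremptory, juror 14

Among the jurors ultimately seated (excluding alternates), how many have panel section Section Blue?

0

Removed: #3, #4, #5, #7, #11, #14, #16, #17, #18, #19, #20, #21.
Seated jurors 1–6: #1, #2, #6, #8, #9, #10 (alternates #12 not counted).
None of those are in Section Blue → 0.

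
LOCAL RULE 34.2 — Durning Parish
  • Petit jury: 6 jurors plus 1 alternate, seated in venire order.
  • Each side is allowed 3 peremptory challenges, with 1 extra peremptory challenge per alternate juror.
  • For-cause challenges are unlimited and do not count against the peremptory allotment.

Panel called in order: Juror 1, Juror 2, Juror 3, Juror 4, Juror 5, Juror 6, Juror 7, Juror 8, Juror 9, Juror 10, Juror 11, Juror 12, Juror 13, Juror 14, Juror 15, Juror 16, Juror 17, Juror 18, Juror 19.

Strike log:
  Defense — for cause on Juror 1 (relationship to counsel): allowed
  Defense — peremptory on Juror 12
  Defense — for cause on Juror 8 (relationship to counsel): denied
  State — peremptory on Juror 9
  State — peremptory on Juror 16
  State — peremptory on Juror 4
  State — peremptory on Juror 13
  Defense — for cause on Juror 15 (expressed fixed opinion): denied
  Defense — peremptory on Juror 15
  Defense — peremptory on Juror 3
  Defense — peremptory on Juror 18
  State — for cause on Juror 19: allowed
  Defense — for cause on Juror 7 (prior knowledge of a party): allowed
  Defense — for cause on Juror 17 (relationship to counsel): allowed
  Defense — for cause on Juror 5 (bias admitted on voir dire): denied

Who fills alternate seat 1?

14

Removed: #1, #3, #4, #7, #9, #12, #13, #15, #16, #17, #18, #19. (#5, #8 stay — for-cause denied.)
Seating in order: seats 1–6 → #2, #5, #6, #8, #10, #11; alternates → #14.
So alternate 1 is #14.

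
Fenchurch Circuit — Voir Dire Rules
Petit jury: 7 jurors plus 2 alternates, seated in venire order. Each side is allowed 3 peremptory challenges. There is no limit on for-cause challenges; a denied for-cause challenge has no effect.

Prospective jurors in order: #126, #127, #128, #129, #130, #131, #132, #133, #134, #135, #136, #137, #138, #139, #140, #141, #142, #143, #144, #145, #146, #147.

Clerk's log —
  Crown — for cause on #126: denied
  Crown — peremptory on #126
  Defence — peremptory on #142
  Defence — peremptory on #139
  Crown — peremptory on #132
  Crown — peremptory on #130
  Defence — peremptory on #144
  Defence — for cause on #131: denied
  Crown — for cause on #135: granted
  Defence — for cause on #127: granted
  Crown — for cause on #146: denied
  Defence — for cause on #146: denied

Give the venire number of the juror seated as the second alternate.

Removed: #126, #127, #130, #132, #135, #139, #142, #144. (#131, #146 stay — for-cause denied.)
Seating in order: seats 1–7 → #128, #129, #131, #133, #134, #136, #137; alternates → #138, #140.
So alternate 2 is #140.

140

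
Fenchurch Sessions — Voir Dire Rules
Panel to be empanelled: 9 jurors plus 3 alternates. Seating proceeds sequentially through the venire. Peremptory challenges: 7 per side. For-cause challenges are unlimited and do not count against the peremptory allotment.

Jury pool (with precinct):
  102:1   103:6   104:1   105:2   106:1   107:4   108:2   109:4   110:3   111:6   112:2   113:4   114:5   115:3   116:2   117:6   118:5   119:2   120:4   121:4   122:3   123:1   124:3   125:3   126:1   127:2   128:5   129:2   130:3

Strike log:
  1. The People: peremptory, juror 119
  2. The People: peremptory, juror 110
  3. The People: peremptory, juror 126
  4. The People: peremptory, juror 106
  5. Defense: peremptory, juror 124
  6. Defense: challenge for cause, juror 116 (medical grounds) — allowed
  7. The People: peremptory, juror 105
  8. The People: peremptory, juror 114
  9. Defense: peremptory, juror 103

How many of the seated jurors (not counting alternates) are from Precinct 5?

Removed: #103, #105, #106, #110, #114, #116, #119, #124, #126.
Seated jurors 1–9: #102, #104, #107, #108, #109, #111, #112, #113, #115 (alternates #117, #118, #120 not counted).
None of those are in Precinct 5 → 0.

0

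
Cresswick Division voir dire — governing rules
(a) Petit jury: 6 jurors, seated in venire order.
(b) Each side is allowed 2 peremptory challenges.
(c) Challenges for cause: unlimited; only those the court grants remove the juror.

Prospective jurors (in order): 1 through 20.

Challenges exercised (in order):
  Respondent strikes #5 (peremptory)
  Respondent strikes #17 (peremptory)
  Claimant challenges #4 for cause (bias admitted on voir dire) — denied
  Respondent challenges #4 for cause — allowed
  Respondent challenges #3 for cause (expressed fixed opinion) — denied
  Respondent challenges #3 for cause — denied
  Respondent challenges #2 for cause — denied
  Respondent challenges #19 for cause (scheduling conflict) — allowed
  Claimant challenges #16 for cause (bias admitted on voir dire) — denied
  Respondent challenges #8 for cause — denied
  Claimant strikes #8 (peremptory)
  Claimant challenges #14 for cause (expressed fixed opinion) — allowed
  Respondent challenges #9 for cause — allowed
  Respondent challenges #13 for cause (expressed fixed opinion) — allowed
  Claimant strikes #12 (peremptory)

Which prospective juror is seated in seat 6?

10

Removed: #4, #5, #8, #9, #12, #13, #14, #17, #19. (#2, #3, #16 stay — for-cause denied.)
Seating in order: seats 1–6 → #1, #2, #3, #6, #7, #10.
So seat 6 is #10.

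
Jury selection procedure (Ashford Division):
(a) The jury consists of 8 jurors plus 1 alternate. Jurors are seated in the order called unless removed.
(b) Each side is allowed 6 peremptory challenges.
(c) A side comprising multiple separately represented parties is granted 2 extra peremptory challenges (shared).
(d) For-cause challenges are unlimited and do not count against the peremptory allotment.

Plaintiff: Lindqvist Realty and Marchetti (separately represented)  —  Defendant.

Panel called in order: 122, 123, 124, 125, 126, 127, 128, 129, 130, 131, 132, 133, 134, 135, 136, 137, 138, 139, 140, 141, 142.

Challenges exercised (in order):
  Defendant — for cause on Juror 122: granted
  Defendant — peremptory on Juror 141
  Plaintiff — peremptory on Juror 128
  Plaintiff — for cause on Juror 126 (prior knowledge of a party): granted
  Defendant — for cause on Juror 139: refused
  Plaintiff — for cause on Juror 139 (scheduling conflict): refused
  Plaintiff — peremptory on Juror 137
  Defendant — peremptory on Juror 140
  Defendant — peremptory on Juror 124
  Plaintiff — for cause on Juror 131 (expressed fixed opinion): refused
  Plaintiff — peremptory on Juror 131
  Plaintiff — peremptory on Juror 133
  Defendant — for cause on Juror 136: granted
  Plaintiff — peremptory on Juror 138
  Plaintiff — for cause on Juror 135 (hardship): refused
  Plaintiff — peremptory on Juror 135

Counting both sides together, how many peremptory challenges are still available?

5

Plaintiff allotment: 6 base + 2 multi-party = 8. Defendant allotment: 6.
Plaintiff peremptories used: #128, #137, #131, #133, #138, #135 — 6 (for-cause on #126, #139, #131, #135 don't count).
Defendant peremptories used: #141, #140, #124 — 3 (for-cause on #122, #139, #136 don't count).
Remaining: (8 − 6) + (6 − 3) = 5.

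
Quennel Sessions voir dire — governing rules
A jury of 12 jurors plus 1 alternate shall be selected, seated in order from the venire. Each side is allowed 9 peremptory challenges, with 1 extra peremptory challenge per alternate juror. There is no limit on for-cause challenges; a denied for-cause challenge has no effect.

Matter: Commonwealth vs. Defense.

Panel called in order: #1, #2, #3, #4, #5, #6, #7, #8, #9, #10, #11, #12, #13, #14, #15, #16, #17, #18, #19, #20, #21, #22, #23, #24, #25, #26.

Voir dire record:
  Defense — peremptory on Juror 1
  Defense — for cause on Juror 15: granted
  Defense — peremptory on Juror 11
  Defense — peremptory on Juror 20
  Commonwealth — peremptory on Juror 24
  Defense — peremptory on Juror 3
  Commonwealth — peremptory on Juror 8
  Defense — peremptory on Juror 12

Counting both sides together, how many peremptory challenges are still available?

13

Commonwealth allotment: 9 base + 1 × 1 alternate = 10. Defense allotment: 9 base + 1 × 1 alternate = 10.
Commonwealth peremptories used: #24, #8 — 2.
Defense peremptories used: #1, #11, #20, #3, #12 — 5 (the for-cause on #15 doesn't count).
Remaining: (10 − 2) + (10 − 5) = 13.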